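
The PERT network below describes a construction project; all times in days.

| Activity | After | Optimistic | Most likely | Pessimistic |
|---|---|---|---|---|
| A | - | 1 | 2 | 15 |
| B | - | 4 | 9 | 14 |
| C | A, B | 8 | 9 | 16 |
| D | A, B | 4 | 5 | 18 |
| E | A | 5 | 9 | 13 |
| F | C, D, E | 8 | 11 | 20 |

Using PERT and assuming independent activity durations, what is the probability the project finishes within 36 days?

0.956

te_A = (1 + 4·2 + 15)/6 = 24/6 = 4; σ²_A = ((15−1)/6)² = 5.444
te_B = (4 + 4·9 + 14)/6 = 54/6 = 9; σ²_B = ((14−4)/6)² = 2.778
te_C = (8 + 4·9 + 16)/6 = 60/6 = 10; σ²_C = ((16−8)/6)² = 1.778
te_D = (4 + 4·5 + 18)/6 = 42/6 = 7; σ²_D = ((18−4)/6)² = 5.444
te_E = (5 + 4·9 + 13)/6 = 54/6 = 9; σ²_E = ((13−5)/6)² = 1.778
te_F = (8 + 4·11 + 20)/6 = 72/6 = 12; σ²_F = ((20−8)/6)² = 4.000

Forward pass:
ES_A = 0; EF_A = 4
ES_B = 0; EF_B = 9
ES_C = max(EF_A=4, EF_B=9) = 9; EF_C = 9+10 = 19
ES_D = max(EF_A=4, EF_B=9) = 9; EF_D = 9+7 = 16
ES_E = 4; EF_E = 4+9 = 13
ES_F = max(EF_C=19, EF_D=16, EF_E=13) = 19; EF_F = 19+12 = 31
Expected project duration μ = 31 days. Critical path: B → C → F.

Variance along critical path = 2.778 + 1.778 + 4.000 = 8.556; σ = √8.556 = 2.925 days.
Z = (36 − 31) / 2.925 = 1.709
P(T ≤ 36) = Φ(1.709) ≈ 0.956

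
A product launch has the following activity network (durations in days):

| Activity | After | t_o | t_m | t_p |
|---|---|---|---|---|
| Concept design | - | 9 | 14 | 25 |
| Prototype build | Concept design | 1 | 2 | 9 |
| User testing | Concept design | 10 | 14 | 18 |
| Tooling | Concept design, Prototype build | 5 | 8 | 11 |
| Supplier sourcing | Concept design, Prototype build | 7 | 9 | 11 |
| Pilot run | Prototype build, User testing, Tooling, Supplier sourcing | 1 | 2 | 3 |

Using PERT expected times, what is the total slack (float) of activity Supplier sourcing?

te_Concept design = (9 + 4·14 + 25)/6 = 90/6 = 15
te_Prototype build = (1 + 4·2 + 9)/6 = 18/6 = 3
te_User testing = (10 + 4·14 + 18)/6 = 84/6 = 14
te_Tooling = (5 + 4·8 + 11)/6 = 48/6 = 8
te_Supplier sourcing = (7 + 4·9 + 11)/6 = 54/6 = 9
te_Pilot run = (1 + 4·2 + 3)/6 = 12/6 = 2

Forward pass:
ES_Concept design = 0; EF_Concept design = 15
ES_Prototype build = 15; EF_Prototype build = 15+3 = 18
ES_User testing = 15; EF_User testing = 15+14 = 29
ES_Tooling = max(EF_Concept design=15, EF_Prototype build=18) = 18; EF_Tooling = 18+8 = 26
ES_Supplier sourcing = max(EF_Concept design=15, EF_Prototype build=18) = 18; EF_Supplier sourcing = 18+9 = 27
ES_Pilot run = max(EF_Prototype build=18, EF_User testing=29, EF_Tooling=26, EF_Supplier sourcing=27) = 29; EF_Pilot run = 29+2 = 31
Expected project duration μ = 31 days. Critical path: Concept design → User testing → Pilot run.

Backward pass:
LF_Pilot run = 31; LS_Pilot run = 31−2 = 29
LF_Supplier sourcing = LS_Pilot run = 29; LS_Supplier sourcing = 29−9 = 20
LF_Tooling = LS_Pilot run = 29; LS_Tooling = 29−8 = 21
LF_User testing = LS_Pilot run = 29; LS_User testing = 29−14 = 15
LF_Prototype build = min(LS_Tooling=21, LS_Supplier sourcing=20, LS_Pilot run=29) = 20; LS_Prototype build = 20−3 = 17
LF_Concept design = min(LS_Prototype build=17, LS_User testing=15, LS_Tooling=21, LS_Supplier sourcing=20) = 15; LS_Concept design = 15−15 = 0
Slack_Supplier sourcing = LS_Supplier sourcing − ES_Supplier sourcing = 20 − 18 = 2

2 days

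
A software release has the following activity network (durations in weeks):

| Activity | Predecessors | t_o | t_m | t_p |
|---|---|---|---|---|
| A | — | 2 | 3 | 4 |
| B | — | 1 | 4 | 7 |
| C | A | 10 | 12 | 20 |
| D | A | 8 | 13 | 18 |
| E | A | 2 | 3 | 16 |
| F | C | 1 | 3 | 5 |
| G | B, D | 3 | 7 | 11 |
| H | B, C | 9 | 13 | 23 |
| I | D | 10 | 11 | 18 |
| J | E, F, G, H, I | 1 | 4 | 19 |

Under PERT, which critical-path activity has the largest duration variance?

J

te_A = (2 + 4·3 + 4)/6 = 18/6 = 3; σ²_A = ((4−2)/6)² = 0.111
te_B = (1 + 4·4 + 7)/6 = 24/6 = 4; σ²_B = ((7−1)/6)² = 1.000
te_C = (10 + 4·12 + 20)/6 = 78/6 = 13; σ²_C = ((20−10)/6)² = 2.778
te_D = (8 + 4·13 + 18)/6 = 78/6 = 13; σ²_D = ((18−8)/6)² = 2.778
te_E = (2 + 4·3 + 16)/6 = 30/6 = 5; σ²_E = ((16−2)/6)² = 5.444
te_F = (1 + 4·3 + 5)/6 = 18/6 = 3; σ²_F = ((5−1)/6)² = 0.444
te_G = (3 + 4·7 + 11)/6 = 42/6 = 7; σ²_G = ((11−3)/6)² = 1.778
te_H = (9 + 4·13 + 23)/6 = 84/6 = 14; σ²_H = ((23−9)/6)² = 5.444
te_I = (10 + 4·11 + 18)/6 = 72/6 = 12; σ²_I = ((18−10)/6)² = 1.778
te_J = (1 + 4·4 + 19)/6 = 36/6 = 6; σ²_J = ((19−1)/6)² = 9.000

Forward pass:
ES_A = 0; EF_A = 3
ES_B = 0; EF_B = 4
ES_C = 3; EF_C = 3+13 = 16
ES_D = 3; EF_D = 3+13 = 16
ES_E = 3; EF_E = 3+5 = 8
ES_F = 16; EF_F = 16+3 = 19
ES_G = max(EF_B=4, EF_D=16) = 16; EF_G = 16+7 = 23
ES_H = max(EF_B=4, EF_C=16) = 16; EF_H = 16+14 = 30
ES_I = 16; EF_I = 16+12 = 28
ES_J = max(EF_E=8, EF_F=19, EF_G=23, EF_H=30, EF_I=28) = 30; EF_J = 30+6 = 36
Expected project duration μ = 36 weeks. Critical path: A → C → H → J.

Variances on critical path: σ²_A=0.111, σ²_C=2.778, σ²_H=5.444, σ²_J=9.000.
Largest is σ²_J = 9.000.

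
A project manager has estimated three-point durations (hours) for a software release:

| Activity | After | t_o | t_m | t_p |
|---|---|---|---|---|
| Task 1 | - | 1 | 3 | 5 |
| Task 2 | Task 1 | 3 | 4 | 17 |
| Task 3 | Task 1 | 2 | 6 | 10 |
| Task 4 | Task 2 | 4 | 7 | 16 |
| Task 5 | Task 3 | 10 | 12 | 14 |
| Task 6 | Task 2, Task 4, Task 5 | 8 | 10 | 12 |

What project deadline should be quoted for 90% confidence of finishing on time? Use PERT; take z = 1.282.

te_Task 1 = (1 + 4·3 + 5)/6 = 18/6 = 3; σ²_Task 1 = ((5−1)/6)² = 0.444
te_Task 2 = (3 + 4·4 + 17)/6 = 36/6 = 6; σ²_Task 2 = ((17−3)/6)² = 5.444
te_Task 3 = (2 + 4·6 + 10)/6 = 36/6 = 6; σ²_Task 3 = ((10−2)/6)² = 1.778
te_Task 4 = (4 + 4·7 + 16)/6 = 48/6 = 8; σ²_Task 4 = ((16−4)/6)² = 4.000
te_Task 5 = (10 + 4·12 + 14)/6 = 72/6 = 12; σ²_Task 5 = ((14−10)/6)² = 0.444
te_Task 6 = (8 + 4·10 + 12)/6 = 60/6 = 10; σ²_Task 6 = ((12−8)/6)² = 0.444

Forward pass:
ES_Task 1 = 0; EF_Task 1 = 3
ES_Task 2 = 3; EF_Task 2 = 3+6 = 9
ES_Task 3 = 3; EF_Task 3 = 3+6 = 9
ES_Task 4 = 9; EF_Task 4 = 9+8 = 17
ES_Task 5 = 9; EF_Task 5 = 9+12 = 21
ES_Task 6 = max(EF_Task 2=9, EF_Task 4=17, EF_Task 5=21) = 21; EF_Task 6 = 21+10 = 31
Expected project duration μ = 31 hours. Critical path: Task 1 → Task 3 → Task 5 → Task 6.

Variance along critical path = 0.444 + 1.778 + 0.444 + 0.444 = 3.111; σ = 1.764 hours.
D = μ + z·σ = 31 + 1.282·1.764 = 33.3 hours

33.3 hours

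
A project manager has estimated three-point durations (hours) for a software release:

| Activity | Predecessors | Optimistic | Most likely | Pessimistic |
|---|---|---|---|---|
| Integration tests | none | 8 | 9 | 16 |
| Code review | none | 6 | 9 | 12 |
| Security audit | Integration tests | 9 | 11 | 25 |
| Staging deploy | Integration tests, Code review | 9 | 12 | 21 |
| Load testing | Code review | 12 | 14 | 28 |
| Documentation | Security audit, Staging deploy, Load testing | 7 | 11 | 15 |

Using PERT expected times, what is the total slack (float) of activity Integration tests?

te_Integration tests = (8 + 4·9 + 16)/6 = 60/6 = 10
te_Code review = (6 + 4·9 + 12)/6 = 54/6 = 9
te_Security audit = (9 + 4·11 + 25)/6 = 78/6 = 13
te_Staging deploy = (9 + 4·12 + 21)/6 = 78/6 = 13
te_Load testing = (12 + 4·14 + 28)/6 = 96/6 = 16
te_Documentation = (7 + 4·11 + 15)/6 = 66/6 = 11

Forward pass:
ES_Integration tests = 0; EF_Integration tests = 10
ES_Code review = 0; EF_Code review = 9
ES_Security audit = 10; EF_Security audit = 10+13 = 23
ES_Staging deploy = max(EF_Integration tests=10, EF_Code review=9) = 10; EF_Staging deploy = 10+13 = 23
ES_Load testing = 9; EF_Load testing = 9+16 = 25
ES_Documentation = max(EF_Security audit=23, EF_Staging deploy=23, EF_Load testing=25) = 25; EF_Documentation = 25+11 = 36
Expected project duration μ = 36 hours. Critical path: Code review → Load testing → Documentation.

Backward pass:
LF_Documentation = 36; LS_Documentation = 36−11 = 25
LF_Load testing = LS_Documentation = 25; LS_Load testing = 25−16 = 9
LF_Staging deploy = LS_Documentation = 25; LS_Staging deploy = 25−13 = 12
LF_Security audit = LS_Documentation = 25; LS_Security audit = 25−13 = 12
LF_Code review = min(LS_Staging deploy=12, LS_Load testing=9) = 9; LS_Code review = 9−9 = 0
LF_Integration tests = min(LS_Security audit=12, LS_Staging deploy=12) = 12; LS_Integration tests = 12−10 = 2
Slack_Integration tests = LS_Integration tests − ES_Integration tests = 2 − 0 = 2

2 hours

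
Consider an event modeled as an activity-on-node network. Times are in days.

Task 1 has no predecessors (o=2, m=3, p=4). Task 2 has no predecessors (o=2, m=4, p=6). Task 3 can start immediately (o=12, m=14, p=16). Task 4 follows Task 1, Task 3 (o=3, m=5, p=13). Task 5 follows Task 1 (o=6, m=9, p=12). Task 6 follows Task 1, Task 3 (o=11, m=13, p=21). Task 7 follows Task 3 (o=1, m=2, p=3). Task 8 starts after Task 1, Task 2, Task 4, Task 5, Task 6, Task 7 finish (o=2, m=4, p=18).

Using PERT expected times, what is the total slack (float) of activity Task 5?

16 days

te_Task 1 = (2 + 4·3 + 4)/6 = 18/6 = 3
te_Task 2 = (2 + 4·4 + 6)/6 = 24/6 = 4
te_Task 3 = (12 + 4·14 + 16)/6 = 84/6 = 14
te_Task 4 = (3 + 4·5 + 13)/6 = 36/6 = 6
te_Task 5 = (6 + 4·9 + 12)/6 = 54/6 = 9
te_Task 6 = (11 + 4·13 + 21)/6 = 84/6 = 14
te_Task 7 = (1 + 4·2 + 3)/6 = 12/6 = 2
te_Task 8 = (2 + 4·4 + 18)/6 = 36/6 = 6

Forward pass:
ES_Task 1 = 0; EF_Task 1 = 3
ES_Task 2 = 0; EF_Task 2 = 4
ES_Task 3 = 0; EF_Task 3 = 14
ES_Task 4 = max(EF_Task 1=3, EF_Task 3=14) = 14; EF_Task 4 = 14+6 = 20
ES_Task 5 = 3; EF_Task 5 = 3+9 = 12
ES_Task 6 = max(EF_Task 1=3, EF_Task 3=14) = 14; EF_Task 6 = 14+14 = 28
ES_Task 7 = 14; EF_Task 7 = 14+2 = 16
ES_Task 8 = max(EF_Task 1=3, EF_Task 2=4, EF_Task 4=20, EF_Task 5=12, EF_Task 6=28, EF_Task 7=16) = 28; EF_Task 8 = 28+6 = 34
Expected project duration μ = 34 days. Critical path: Task 3 → Task 6 → Task 8.

Backward pass:
LF_Task 8 = 34; LS_Task 8 = 34−6 = 28
LF_Task 7 = LS_Task 8 = 28; LS_Task 7 = 28−2 = 26
LF_Task 6 = LS_Task 8 = 28; LS_Task 6 = 28−14 = 14
LF_Task 5 = LS_Task 8 = 28; LS_Task 5 = 28−9 = 19
LF_Task 4 = LS_Task 8 = 28; LS_Task 4 = 28−6 = 22
LF_Task 3 = min(LS_Task 4=22, LS_Task 6=14, LS_Task 7=26) = 14; LS_Task 3 = 14−14 = 0
LF_Task 2 = LS_Task 8 = 28; LS_Task 2 = 28−4 = 24
LF_Task 1 = min(LS_Task 4=22, LS_Task 5=19, LS_Task 6=14, LS_Task 8=28) = 14; LS_Task 1 = 14−3 = 11
Slack_Task 5 = LS_Task 5 − ES_Task 5 = 19 − 3 = 16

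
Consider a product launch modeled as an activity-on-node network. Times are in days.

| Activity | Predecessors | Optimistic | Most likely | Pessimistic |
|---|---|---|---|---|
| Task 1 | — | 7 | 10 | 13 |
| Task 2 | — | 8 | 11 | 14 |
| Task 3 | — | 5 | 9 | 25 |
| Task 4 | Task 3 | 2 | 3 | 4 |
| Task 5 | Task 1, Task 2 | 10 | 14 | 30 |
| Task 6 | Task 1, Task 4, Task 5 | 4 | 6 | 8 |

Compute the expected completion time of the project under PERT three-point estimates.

33 days

te_Task 1 = (7 + 4·10 + 13)/6 = 60/6 = 10
te_Task 2 = (8 + 4·11 + 14)/6 = 66/6 = 11
te_Task 3 = (5 + 4·9 + 25)/6 = 66/6 = 11
te_Task 4 = (2 + 4·3 + 4)/6 = 18/6 = 3
te_Task 5 = (10 + 4·14 + 30)/6 = 96/6 = 16
te_Task 6 = (4 + 4·6 + 8)/6 = 36/6 = 6

Forward pass:
ES_Task 1 = 0; EF_Task 1 = 10
ES_Task 2 = 0; EF_Task 2 = 11
ES_Task 3 = 0; EF_Task 3 = 11
ES_Task 4 = 11; EF_Task 4 = 11+3 = 14
ES_Task 5 = max(EF_Task 1=10, EF_Task 2=11) = 11; EF_Task 5 = 11+16 = 27
ES_Task 6 = max(EF_Task 1=10, EF_Task 4=14, EF_Task 5=27) = 27; EF_Task 6 = 27+6 = 33
Expected project duration μ = 33 days. Critical path: Task 2 → Task 5 → Task 6.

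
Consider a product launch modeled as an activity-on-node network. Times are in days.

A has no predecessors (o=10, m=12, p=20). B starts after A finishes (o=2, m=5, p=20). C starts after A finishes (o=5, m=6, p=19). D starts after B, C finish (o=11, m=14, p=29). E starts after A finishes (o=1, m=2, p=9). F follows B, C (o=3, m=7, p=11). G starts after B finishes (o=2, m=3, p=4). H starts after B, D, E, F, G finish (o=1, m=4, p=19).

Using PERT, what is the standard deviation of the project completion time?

5.12 days

te_A = (10 + 4·12 + 20)/6 = 78/6 = 13; σ²_A = ((20−10)/6)² = 2.778
te_B = (2 + 4·5 + 20)/6 = 42/6 = 7; σ²_B = ((20−2)/6)² = 9.000
te_C = (5 + 4·6 + 19)/6 = 48/6 = 8; σ²_C = ((19−5)/6)² = 5.444
te_D = (11 + 4·14 + 29)/6 = 96/6 = 16; σ²_D = ((29−11)/6)² = 9.000
te_E = (1 + 4·2 + 9)/6 = 18/6 = 3; σ²_E = ((9−1)/6)² = 1.778
te_F = (3 + 4·7 + 11)/6 = 42/6 = 7; σ²_F = ((11−3)/6)² = 1.778
te_G = (2 + 4·3 + 4)/6 = 18/6 = 3; σ²_G = ((4−2)/6)² = 0.111
te_H = (1 + 4·4 + 19)/6 = 36/6 = 6; σ²_H = ((19−1)/6)² = 9.000

Forward pass:
ES_A = 0; EF_A = 13
ES_B = 13; EF_B = 13+7 = 20
ES_C = 13; EF_C = 13+8 = 21
ES_D = max(EF_B=20, EF_C=21) = 21; EF_D = 21+16 = 37
ES_E = 13; EF_E = 13+3 = 16
ES_F = max(EF_B=20, EF_C=21) = 21; EF_F = 21+7 = 28
ES_G = 20; EF_G = 20+3 = 23
ES_H = max(EF_B=20, EF_D=37, EF_E=16, EF_F=28, EF_G=23) = 37; EF_H = 37+6 = 43
Expected project duration μ = 43 days. Critical path: A → C → D → H.

Variance along critical path = 2.778 + 5.444 + 9.000 + 9.000 = 26.222
σ = √26.222 = 5.121 days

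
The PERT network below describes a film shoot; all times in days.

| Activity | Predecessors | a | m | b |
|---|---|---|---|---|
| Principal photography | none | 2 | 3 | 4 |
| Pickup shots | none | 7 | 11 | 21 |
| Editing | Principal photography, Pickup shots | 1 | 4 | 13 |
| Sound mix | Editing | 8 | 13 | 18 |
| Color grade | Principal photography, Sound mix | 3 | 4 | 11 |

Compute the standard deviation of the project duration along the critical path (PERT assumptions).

3.74 days

te_Principal photography = (2 + 4·3 + 4)/6 = 18/6 = 3; σ²_Principal photography = ((4−2)/6)² = 0.111
te_Pickup shots = (7 + 4·11 + 21)/6 = 72/6 = 12; σ²_Pickup shots = ((21−7)/6)² = 5.444
te_Editing = (1 + 4·4 + 13)/6 = 30/6 = 5; σ²_Editing = ((13−1)/6)² = 4.000
te_Sound mix = (8 + 4·13 + 18)/6 = 78/6 = 13; σ²_Sound mix = ((18−8)/6)² = 2.778
te_Color grade = (3 + 4·4 + 11)/6 = 30/6 = 5; σ²_Color grade = ((11−3)/6)² = 1.778

Forward pass:
ES_Principal photography = 0; EF_Principal photography = 3
ES_Pickup shots = 0; EF_Pickup shots = 12
ES_Editing = max(EF_Principal photography=3, EF_Pickup shots=12) = 12; EF_Editing = 12+5 = 17
ES_Sound mix = 17; EF_Sound mix = 17+13 = 30
ES_Color grade = max(EF_Principal photography=3, EF_Sound mix=30) = 30; EF_Color grade = 30+5 = 35
Expected project duration μ = 35 days. Critical path: Pickup shots → Editing → Sound mix → Color grade.

Variance along critical path = 5.444 + 4.000 + 2.778 + 1.778 = 14.000
σ = √14.000 = 3.742 days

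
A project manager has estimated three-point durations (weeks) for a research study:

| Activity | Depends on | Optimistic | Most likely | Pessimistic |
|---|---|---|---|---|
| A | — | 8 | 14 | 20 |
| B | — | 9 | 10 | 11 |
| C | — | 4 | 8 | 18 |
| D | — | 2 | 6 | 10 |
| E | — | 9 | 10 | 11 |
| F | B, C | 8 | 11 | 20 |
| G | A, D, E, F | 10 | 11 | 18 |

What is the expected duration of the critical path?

34 weeks

te_A = (8 + 4·14 + 20)/6 = 84/6 = 14
te_B = (9 + 4·10 + 11)/6 = 60/6 = 10
te_C = (4 + 4·8 + 18)/6 = 54/6 = 9
te_D = (2 + 4·6 + 10)/6 = 36/6 = 6
te_E = (9 + 4·10 + 11)/6 = 60/6 = 10
te_F = (8 + 4·11 + 20)/6 = 72/6 = 12
te_G = (10 + 4·11 + 18)/6 = 72/6 = 12

Forward pass:
ES_A = 0; EF_A = 14
ES_B = 0; EF_B = 10
ES_C = 0; EF_C = 9
ES_D = 0; EF_D = 6
ES_E = 0; EF_E = 10
ES_F = max(EF_B=10, EF_C=9) = 10; EF_F = 10+12 = 22
ES_G = max(EF_A=14, EF_D=6, EF_E=10, EF_F=22) = 22; EF_G = 22+12 = 34
Expected project duration μ = 34 weeks. Critical path: B → F → G.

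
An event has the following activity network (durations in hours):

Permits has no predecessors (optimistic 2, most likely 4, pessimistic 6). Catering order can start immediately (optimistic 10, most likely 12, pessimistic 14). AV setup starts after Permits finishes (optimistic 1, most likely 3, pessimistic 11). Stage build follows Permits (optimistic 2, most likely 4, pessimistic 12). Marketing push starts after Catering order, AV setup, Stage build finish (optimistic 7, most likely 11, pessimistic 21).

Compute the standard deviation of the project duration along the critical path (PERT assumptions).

2.43 hours

te_Permits = (2 + 4·4 + 6)/6 = 24/6 = 4; σ²_Permits = ((6−2)/6)² = 0.444
te_Catering order = (10 + 4·12 + 14)/6 = 72/6 = 12; σ²_Catering order = ((14−10)/6)² = 0.444
te_AV setup = (1 + 4·3 + 11)/6 = 24/6 = 4; σ²_AV setup = ((11−1)/6)² = 2.778
te_Stage build = (2 + 4·4 + 12)/6 = 30/6 = 5; σ²_Stage build = ((12−2)/6)² = 2.778
te_Marketing push = (7 + 4·11 + 21)/6 = 72/6 = 12; σ²_Marketing push = ((21−7)/6)² = 5.444

Forward pass:
ES_Permits = 0; EF_Permits = 4
ES_Catering order = 0; EF_Catering order = 12
ES_AV setup = 4; EF_AV setup = 4+4 = 8
ES_Stage build = 4; EF_Stage build = 4+5 = 9
ES_Marketing push = max(EF_Catering order=12, EF_AV setup=8, EF_Stage build=9) = 12; EF_Marketing push = 12+12 = 24
Expected project duration μ = 24 hours. Critical path: Catering order → Marketing push.

Variance along critical path = 0.444 + 5.444 = 5.889
σ = √5.889 = 2.427 hours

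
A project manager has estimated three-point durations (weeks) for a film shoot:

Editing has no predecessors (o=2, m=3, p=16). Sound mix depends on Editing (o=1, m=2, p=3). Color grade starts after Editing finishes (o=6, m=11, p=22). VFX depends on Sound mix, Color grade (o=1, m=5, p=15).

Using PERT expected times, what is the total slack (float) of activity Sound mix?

te_Editing = (2 + 4·3 + 16)/6 = 30/6 = 5
te_Sound mix = (1 + 4·2 + 3)/6 = 12/6 = 2
te_Color grade = (6 + 4·11 + 22)/6 = 72/6 = 12
te_VFX = (1 + 4·5 + 15)/6 = 36/6 = 6

Forward pass:
ES_Editing = 0; EF_Editing = 5
ES_Sound mix = 5; EF_Sound mix = 5+2 = 7
ES_Color grade = 5; EF_Color grade = 5+12 = 17
ES_VFX = max(EF_Sound mix=7, EF_Color grade=17) = 17; EF_VFX = 17+6 = 23
Expected project duration μ = 23 weeks. Critical path: Editing → Color grade → VFX.

Backward pass:
LF_VFX = 23; LS_VFX = 23−6 = 17
LF_Color grade = LS_VFX = 17; LS_Color grade = 17−12 = 5
LF_Sound mix = LS_VFX = 17; LS_Sound mix = 17−2 = 15
LF_Editing = min(LS_Sound mix=15, LS_Color grade=5) = 5; LS_Editing = 5−5 = 0
Slack_Sound mix = LS_Sound mix − ES_Sound mix = 15 − 5 = 10

10 weeks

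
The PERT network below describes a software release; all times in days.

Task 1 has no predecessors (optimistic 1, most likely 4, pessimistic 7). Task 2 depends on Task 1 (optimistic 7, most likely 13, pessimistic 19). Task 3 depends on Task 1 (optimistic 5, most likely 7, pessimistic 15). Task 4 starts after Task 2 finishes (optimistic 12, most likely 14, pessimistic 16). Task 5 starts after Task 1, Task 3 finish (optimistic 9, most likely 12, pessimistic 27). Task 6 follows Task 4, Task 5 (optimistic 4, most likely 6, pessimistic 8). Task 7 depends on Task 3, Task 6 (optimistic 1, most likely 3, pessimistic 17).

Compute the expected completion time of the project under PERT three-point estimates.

te_Task 1 = (1 + 4·4 + 7)/6 = 24/6 = 4
te_Task 2 = (7 + 4·13 + 19)/6 = 78/6 = 13
te_Task 3 = (5 + 4·7 + 15)/6 = 48/6 = 8
te_Task 4 = (12 + 4·14 + 16)/6 = 84/6 = 14
te_Task 5 = (9 + 4·12 + 27)/6 = 84/6 = 14
te_Task 6 = (4 + 4·6 + 8)/6 = 36/6 = 6
te_Task 7 = (1 + 4·3 + 17)/6 = 30/6 = 5

Forward pass:
ES_Task 1 = 0; EF_Task 1 = 4
ES_Task 2 = 4; EF_Task 2 = 4+13 = 17
ES_Task 3 = 4; EF_Task 3 = 4+8 = 12
ES_Task 4 = 17; EF_Task 4 = 17+14 = 31
ES_Task 5 = max(EF_Task 1=4, EF_Task 3=12) = 12; EF_Task 5 = 12+14 = 26
ES_Task 6 = max(EF_Task 4=31, EF_Task 5=26) = 31; EF_Task 6 = 31+6 = 37
ES_Task 7 = max(EF_Task 3=12, EF_Task 6=37) = 37; EF_Task 7 = 37+5 = 42
Expected project duration μ = 42 days. Critical path: Task 1 → Task 2 → Task 4 → Task 6 → Task 7.

42 days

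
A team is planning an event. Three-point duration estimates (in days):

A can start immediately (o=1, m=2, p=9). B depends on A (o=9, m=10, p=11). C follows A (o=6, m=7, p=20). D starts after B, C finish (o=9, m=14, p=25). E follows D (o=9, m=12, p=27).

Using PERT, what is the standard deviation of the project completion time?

te_A = (1 + 4·2 + 9)/6 = 18/6 = 3; σ²_A = ((9−1)/6)² = 1.778
te_B = (9 + 4·10 + 11)/6 = 60/6 = 10; σ²_B = ((11−9)/6)² = 0.111
te_C = (6 + 4·7 + 20)/6 = 54/6 = 9; σ²_C = ((20−6)/6)² = 5.444
te_D = (9 + 4·14 + 25)/6 = 90/6 = 15; σ²_D = ((25−9)/6)² = 7.111
te_E = (9 + 4·12 + 27)/6 = 84/6 = 14; σ²_E = ((27−9)/6)² = 9.000

Forward pass:
ES_A = 0; EF_A = 3
ES_B = 3; EF_B = 3+10 = 13
ES_C = 3; EF_C = 3+9 = 12
ES_D = max(EF_B=13, EF_C=12) = 13; EF_D = 13+15 = 28
ES_E = 28; EF_E = 28+14 = 42
Expected project duration μ = 42 days. Critical path: A → B → D → E.

Variance along critical path = 1.778 + 0.111 + 7.111 + 9.000 = 18.000
σ = √18.000 = 4.243 days

4.24 days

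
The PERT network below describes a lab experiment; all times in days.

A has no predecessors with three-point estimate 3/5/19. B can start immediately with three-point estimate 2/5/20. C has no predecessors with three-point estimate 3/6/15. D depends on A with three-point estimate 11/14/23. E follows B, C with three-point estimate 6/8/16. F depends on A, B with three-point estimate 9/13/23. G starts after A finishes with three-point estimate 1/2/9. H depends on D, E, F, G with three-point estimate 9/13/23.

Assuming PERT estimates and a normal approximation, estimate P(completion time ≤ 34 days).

te_A = (3 + 4·5 + 19)/6 = 42/6 = 7; σ²_A = ((19−3)/6)² = 7.111
te_B = (2 + 4·5 + 20)/6 = 42/6 = 7; σ²_B = ((20−2)/6)² = 9.000
te_C = (3 + 4·6 + 15)/6 = 42/6 = 7; σ²_C = ((15−3)/6)² = 4.000
te_D = (11 + 4·14 + 23)/6 = 90/6 = 15; σ²_D = ((23−11)/6)² = 4.000
te_E = (6 + 4·8 + 16)/6 = 54/6 = 9; σ²_E = ((16−6)/6)² = 2.778
te_F = (9 + 4·13 + 23)/6 = 84/6 = 14; σ²_F = ((23−9)/6)² = 5.444
te_G = (1 + 4·2 + 9)/6 = 18/6 = 3; σ²_G = ((9−1)/6)² = 1.778
te_H = (9 + 4·13 + 23)/6 = 84/6 = 14; σ²_H = ((23−9)/6)² = 5.444

Forward pass:
ES_A = 0; EF_A = 7
ES_B = 0; EF_B = 7
ES_C = 0; EF_C = 7
ES_D = 7; EF_D = 7+15 = 22
ES_E = max(EF_B=7, EF_C=7) = 7; EF_E = 7+9 = 16
ES_F = max(EF_A=7, EF_B=7) = 7; EF_F = 7+14 = 21
ES_G = 7; EF_G = 7+3 = 10
ES_H = max(EF_D=22, EF_E=16, EF_F=21, EF_G=10) = 22; EF_H = 22+14 = 36
Expected project duration μ = 36 days. Critical path: A → D → H.

Variance along critical path = 7.111 + 4.000 + 5.444 = 16.556; σ = √16.556 = 4.069 days.
Z = (34 − 36) / 4.069 = -0.492
P(T ≤ 34) = Φ(-0.492) ≈ 0.312

0.312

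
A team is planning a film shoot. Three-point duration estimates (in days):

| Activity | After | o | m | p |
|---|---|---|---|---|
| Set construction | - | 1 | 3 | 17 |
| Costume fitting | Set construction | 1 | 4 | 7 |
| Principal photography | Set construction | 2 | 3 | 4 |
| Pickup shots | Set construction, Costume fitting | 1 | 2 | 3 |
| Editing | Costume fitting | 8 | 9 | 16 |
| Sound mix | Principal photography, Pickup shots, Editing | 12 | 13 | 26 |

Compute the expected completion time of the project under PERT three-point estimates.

34 days

te_Set construction = (1 + 4·3 + 17)/6 = 30/6 = 5
te_Costume fitting = (1 + 4·4 + 7)/6 = 24/6 = 4
te_Principal photography = (2 + 4·3 + 4)/6 = 18/6 = 3
te_Pickup shots = (1 + 4·2 + 3)/6 = 12/6 = 2
te_Editing = (8 + 4·9 + 16)/6 = 60/6 = 10
te_Sound mix = (12 + 4·13 + 26)/6 = 90/6 = 15

Forward pass:
ES_Set construction = 0; EF_Set construction = 5
ES_Costume fitting = 5; EF_Costume fitting = 5+4 = 9
ES_Principal photography = 5; EF_Principal photography = 5+3 = 8
ES_Pickup shots = max(EF_Set construction=5, EF_Costume fitting=9) = 9; EF_Pickup shots = 9+2 = 11
ES_Editing = 9; EF_Editing = 9+10 = 19
ES_Sound mix = max(EF_Principal photography=8, EF_Pickup shots=11, EF_Editing=19) = 19; EF_Sound mix = 19+15 = 34
Expected project duration μ = 34 days. Critical path: Set construction → Costume fitting → Editing → Sound mix.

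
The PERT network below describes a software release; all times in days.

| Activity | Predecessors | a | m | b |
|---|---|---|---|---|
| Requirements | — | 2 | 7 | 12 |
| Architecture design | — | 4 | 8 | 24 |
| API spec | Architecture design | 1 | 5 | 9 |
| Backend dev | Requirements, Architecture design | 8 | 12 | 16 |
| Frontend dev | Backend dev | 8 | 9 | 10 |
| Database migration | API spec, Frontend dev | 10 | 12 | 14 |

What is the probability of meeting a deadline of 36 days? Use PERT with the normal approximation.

te_Requirements = (2 + 4·7 + 12)/6 = 42/6 = 7; σ²_Requirements = ((12−2)/6)² = 2.778
te_Architecture design = (4 + 4·8 + 24)/6 = 60/6 = 10; σ²_Architecture design = ((24−4)/6)² = 11.111
te_API spec = (1 + 4·5 + 9)/6 = 30/6 = 5; σ²_API spec = ((9−1)/6)² = 1.778
te_Backend dev = (8 + 4·12 + 16)/6 = 72/6 = 12; σ²_Backend dev = ((16−8)/6)² = 1.778
te_Frontend dev = (8 + 4·9 + 10)/6 = 54/6 = 9; σ²_Frontend dev = ((10−8)/6)² = 0.111
te_Database migration = (10 + 4·12 + 14)/6 = 72/6 = 12; σ²_Database migration = ((14−10)/6)² = 0.444

Forward pass:
ES_Requirements = 0; EF_Requirements = 7
ES_Architecture design = 0; EF_Architecture design = 10
ES_API spec = 10; EF_API spec = 10+5 = 15
ES_Backend dev = max(EF_Requirements=7, EF_Architecture design=10) = 10; EF_Backend dev = 10+12 = 22
ES_Frontend dev = 22; EF_Frontend dev = 22+9 = 31
ES_Database migration = max(EF_API spec=15, EF_Frontend dev=31) = 31; EF_Database migration = 31+12 = 43
Expected project duration μ = 43 days. Critical path: Architecture design → Backend dev → Frontend dev → Database migration.

Variance along critical path = 11.111 + 1.778 + 0.111 + 0.444 = 13.444; σ = √13.444 = 3.667 days.
Z = (36 − 43) / 3.667 = -1.909
P(T ≤ 36) = Φ(-1.909) ≈ 0.028

0.028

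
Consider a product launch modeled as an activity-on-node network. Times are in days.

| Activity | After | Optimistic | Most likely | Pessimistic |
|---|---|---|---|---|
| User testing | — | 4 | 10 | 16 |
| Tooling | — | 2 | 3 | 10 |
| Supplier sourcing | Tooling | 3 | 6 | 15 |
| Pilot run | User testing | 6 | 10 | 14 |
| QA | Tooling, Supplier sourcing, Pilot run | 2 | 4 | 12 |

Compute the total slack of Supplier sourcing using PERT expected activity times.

te_User testing = (4 + 4·10 + 16)/6 = 60/6 = 10
te_Tooling = (2 + 4·3 + 10)/6 = 24/6 = 4
te_Supplier sourcing = (3 + 4·6 + 15)/6 = 42/6 = 7
te_Pilot run = (6 + 4·10 + 14)/6 = 60/6 = 10
te_QA = (2 + 4·4 + 12)/6 = 30/6 = 5

Forward pass:
ES_User testing = 0; EF_User testing = 10
ES_Tooling = 0; EF_Tooling = 4
ES_Supplier sourcing = 4; EF_Supplier sourcing = 4+7 = 11
ES_Pilot run = 10; EF_Pilot run = 10+10 = 20
ES_QA = max(EF_Tooling=4, EF_Supplier sourcing=11, EF_Pilot run=20) = 20; EF_QA = 20+5 = 25
Expected project duration μ = 25 days. Critical path: User testing → Pilot run → QA.

Backward pass:
LF_QA = 25; LS_QA = 25−5 = 20
LF_Pilot run = LS_QA = 20; LS_Pilot run = 20−10 = 10
LF_Supplier sourcing = LS_QA = 20; LS_Supplier sourcing = 20−7 = 13
LF_Tooling = min(LS_Supplier sourcing=13, LS_QA=20) = 13; LS_Tooling = 13−4 = 9
LF_User testing = LS_Pilot run = 10; LS_User testing = 10−10 = 0
Slack_Supplier sourcing = LS_Supplier sourcing − ES_Supplier sourcing = 13 − 4 = 9

9 days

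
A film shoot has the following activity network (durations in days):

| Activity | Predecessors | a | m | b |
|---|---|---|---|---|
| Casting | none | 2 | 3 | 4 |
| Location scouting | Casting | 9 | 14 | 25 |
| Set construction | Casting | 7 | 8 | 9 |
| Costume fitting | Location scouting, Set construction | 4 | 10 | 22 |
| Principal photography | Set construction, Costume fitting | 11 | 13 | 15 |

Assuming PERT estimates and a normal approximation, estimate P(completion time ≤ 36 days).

0.071

te_Casting = (2 + 4·3 + 4)/6 = 18/6 = 3; σ²_Casting = ((4−2)/6)² = 0.111
te_Location scouting = (9 + 4·14 + 25)/6 = 90/6 = 15; σ²_Location scouting = ((25−9)/6)² = 7.111
te_Set construction = (7 + 4·8 + 9)/6 = 48/6 = 8; σ²_Set construction = ((9−7)/6)² = 0.111
te_Costume fitting = (4 + 4·10 + 22)/6 = 66/6 = 11; σ²_Costume fitting = ((22−4)/6)² = 9.000
te_Principal photography = (11 + 4·13 + 15)/6 = 78/6 = 13; σ²_Principal photography = ((15−11)/6)² = 0.444

Forward pass:
ES_Casting = 0; EF_Casting = 3
ES_Location scouting = 3; EF_Location scouting = 3+15 = 18
ES_Set construction = 3; EF_Set construction = 3+8 = 11
ES_Costume fitting = max(EF_Location scouting=18, EF_Set construction=11) = 18; EF_Costume fitting = 18+11 = 29
ES_Principal photography = max(EF_Set construction=11, EF_Costume fitting=29) = 29; EF_Principal photography = 29+13 = 42
Expected project duration μ = 42 days. Critical path: Casting → Location scouting → Costume fitting → Principal photography.

Variance along critical path = 0.111 + 7.111 + 9.000 + 0.444 = 16.667; σ = √16.667 = 4.082 days.
Z = (36 − 42) / 4.082 = -1.470
P(T ≤ 36) = Φ(-1.470) ≈ 0.071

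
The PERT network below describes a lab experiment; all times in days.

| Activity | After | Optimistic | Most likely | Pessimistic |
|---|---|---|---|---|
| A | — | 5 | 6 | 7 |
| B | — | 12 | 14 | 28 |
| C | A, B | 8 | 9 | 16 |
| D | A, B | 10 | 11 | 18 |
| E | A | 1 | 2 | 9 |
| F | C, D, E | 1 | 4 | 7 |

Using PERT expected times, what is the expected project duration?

te_A = (5 + 4·6 + 7)/6 = 36/6 = 6
te_B = (12 + 4·14 + 28)/6 = 96/6 = 16
te_C = (8 + 4·9 + 16)/6 = 60/6 = 10
te_D = (10 + 4·11 + 18)/6 = 72/6 = 12
te_E = (1 + 4·2 + 9)/6 = 18/6 = 3
te_F = (1 + 4·4 + 7)/6 = 24/6 = 4

Forward pass:
ES_A = 0; EF_A = 6
ES_B = 0; EF_B = 16
ES_C = max(EF_A=6, EF_B=16) = 16; EF_C = 16+10 = 26
ES_D = max(EF_A=6, EF_B=16) = 16; EF_D = 16+12 = 28
ES_E = 6; EF_E = 6+3 = 9
ES_F = max(EF_C=26, EF_D=28, EF_E=9) = 28; EF_F = 28+4 = 32
Expected project duration μ = 32 days. Critical path: B → D → F.

32 days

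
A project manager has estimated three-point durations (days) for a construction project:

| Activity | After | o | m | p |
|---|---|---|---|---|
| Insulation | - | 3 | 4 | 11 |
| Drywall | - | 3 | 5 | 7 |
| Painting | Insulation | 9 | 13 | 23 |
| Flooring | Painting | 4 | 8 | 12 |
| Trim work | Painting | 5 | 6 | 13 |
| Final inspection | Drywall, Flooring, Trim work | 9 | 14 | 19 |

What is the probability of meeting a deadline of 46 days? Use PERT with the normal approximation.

te_Insulation = (3 + 4·4 + 11)/6 = 30/6 = 5; σ²_Insulation = ((11−3)/6)² = 1.778
te_Drywall = (3 + 4·5 + 7)/6 = 30/6 = 5; σ²_Drywall = ((7−3)/6)² = 0.444
te_Painting = (9 + 4·13 + 23)/6 = 84/6 = 14; σ²_Painting = ((23−9)/6)² = 5.444
te_Flooring = (4 + 4·8 + 12)/6 = 48/6 = 8; σ²_Flooring = ((12−4)/6)² = 1.778
te_Trim work = (5 + 4·6 + 13)/6 = 42/6 = 7; σ²_Trim work = ((13−5)/6)² = 1.778
te_Final inspection = (9 + 4·14 + 19)/6 = 84/6 = 14; σ²_Final inspection = ((19−9)/6)² = 2.778

Forward pass:
ES_Insulation = 0; EF_Insulation = 5
ES_Drywall = 0; EF_Drywall = 5
ES_Painting = 5; EF_Painting = 5+14 = 19
ES_Flooring = 19; EF_Flooring = 19+8 = 27
ES_Trim work = 19; EF_Trim work = 19+7 = 26
ES_Final inspection = max(EF_Drywall=5, EF_Flooring=27, EF_Trim work=26) = 27; EF_Final inspection = 27+14 = 41
Expected project duration μ = 41 days. Critical path: Insulation → Painting → Flooring → Final inspection.

Variance along critical path = 1.778 + 5.444 + 1.778 + 2.778 = 11.778; σ = √11.778 = 3.432 days.
Z = (46 − 41) / 3.432 = 1.457
P(T ≤ 46) = Φ(1.457) ≈ 0.927

0.927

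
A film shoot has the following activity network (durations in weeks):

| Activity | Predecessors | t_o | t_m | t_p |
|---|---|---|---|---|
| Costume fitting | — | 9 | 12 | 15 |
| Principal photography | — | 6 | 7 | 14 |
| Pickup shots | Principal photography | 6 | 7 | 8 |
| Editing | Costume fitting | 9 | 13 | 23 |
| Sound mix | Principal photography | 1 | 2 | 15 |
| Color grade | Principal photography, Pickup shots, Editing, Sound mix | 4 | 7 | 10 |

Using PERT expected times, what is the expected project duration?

te_Costume fitting = (9 + 4·12 + 15)/6 = 72/6 = 12
te_Principal photography = (6 + 4·7 + 14)/6 = 48/6 = 8
te_Pickup shots = (6 + 4·7 + 8)/6 = 42/6 = 7
te_Editing = (9 + 4·13 + 23)/6 = 84/6 = 14
te_Sound mix = (1 + 4·2 + 15)/6 = 24/6 = 4
te_Color grade = (4 + 4·7 + 10)/6 = 42/6 = 7

Forward pass:
ES_Costume fitting = 0; EF_Costume fitting = 12
ES_Principal photography = 0; EF_Principal photography = 8
ES_Pickup shots = 8; EF_Pickup shots = 8+7 = 15
ES_Editing = 12; EF_Editing = 12+14 = 26
ES_Sound mix = 8; EF_Sound mix = 8+4 = 12
ES_Color grade = max(EF_Principal photography=8, EF_Pickup shots=15, EF_Editing=26, EF_Sound mix=12) = 26; EF_Color grade = 26+7 = 33
Expected project duration μ = 33 weeks. Critical path: Costume fitting → Editing → Color grade.

33 weeks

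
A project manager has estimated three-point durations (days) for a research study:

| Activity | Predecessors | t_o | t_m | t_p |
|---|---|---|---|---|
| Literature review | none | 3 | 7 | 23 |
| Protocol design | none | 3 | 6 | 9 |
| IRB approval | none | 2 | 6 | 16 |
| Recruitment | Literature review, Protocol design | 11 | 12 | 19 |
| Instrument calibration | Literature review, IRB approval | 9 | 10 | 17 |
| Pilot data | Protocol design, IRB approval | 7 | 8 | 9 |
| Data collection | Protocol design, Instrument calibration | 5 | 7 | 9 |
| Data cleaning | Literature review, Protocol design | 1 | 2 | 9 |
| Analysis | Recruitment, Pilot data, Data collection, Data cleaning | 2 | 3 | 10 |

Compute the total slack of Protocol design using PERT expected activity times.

8 days

te_Literature review = (3 + 4·7 + 23)/6 = 54/6 = 9
te_Protocol design = (3 + 4·6 + 9)/6 = 36/6 = 6
te_IRB approval = (2 + 4·6 + 16)/6 = 42/6 = 7
te_Recruitment = (11 + 4·12 + 19)/6 = 78/6 = 13
te_Instrument calibration = (9 + 4·10 + 17)/6 = 66/6 = 11
te_Pilot data = (7 + 4·8 + 9)/6 = 48/6 = 8
te_Data collection = (5 + 4·7 + 9)/6 = 42/6 = 7
te_Data cleaning = (1 + 4·2 + 9)/6 = 18/6 = 3
te_Analysis = (2 + 4·3 + 10)/6 = 24/6 = 4

Forward pass:
ES_Literature review = 0; EF_Literature review = 9
ES_Protocol design = 0; EF_Protocol design = 6
ES_IRB approval = 0; EF_IRB approval = 7
ES_Recruitment = max(EF_Literature review=9, EF_Protocol design=6) = 9; EF_Recruitment = 9+13 = 22
ES_Instrument calibration = max(EF_Literature review=9, EF_IRB approval=7) = 9; EF_Instrument calibration = 9+11 = 20
ES_Pilot data = max(EF_Protocol design=6, EF_IRB approval=7) = 7; EF_Pilot data = 7+8 = 15
ES_Data collection = max(EF_Protocol design=6, EF_Instrument calibration=20) = 20; EF_Data collection = 20+7 = 27
ES_Data cleaning = max(EF_Literature review=9, EF_Protocol design=6) = 9; EF_Data cleaning = 9+3 = 12
ES_Analysis = max(EF_Recruitment=22, EF_Pilot data=15, EF_Data collection=27, EF_Data cleaning=12) = 27; EF_Analysis = 27+4 = 31
Expected project duration μ = 31 days. Critical path: Literature review → Instrument calibration → Data collection → Analysis.

Backward pass:
LF_Analysis = 31; LS_Analysis = 31−4 = 27
LF_Data cleaning = LS_Analysis = 27; LS_Data cleaning = 27−3 = 24
LF_Data collection = LS_Analysis = 27; LS_Data collection = 27−7 = 20
LF_Pilot data = LS_Analysis = 27; LS_Pilot data = 27−8 = 19
LF_Instrument calibration = LS_Data collection = 20; LS_Instrument calibration = 20−11 = 9
LF_Recruitment = LS_Analysis = 27; LS_Recruitment = 27−13 = 14
LF_IRB approval = min(LS_Instrument calibration=9, LS_Pilot data=19) = 9; LS_IRB approval = 9−7 = 2
LF_Protocol design = min(LS_Recruitment=14, LS_Pilot data=19, LS_Data collection=20, LS_Data cleaning=24) = 14; LS_Protocol design = 14−6 = 8
LF_Literature review = min(LS_Recruitment=14, LS_Instrument calibration=9, LS_Data cleaning=24) = 9; LS_Literature review = 9−9 = 0
Slack_Protocol design = LS_Protocol design − ES_Protocol design = 8 − 0 = 8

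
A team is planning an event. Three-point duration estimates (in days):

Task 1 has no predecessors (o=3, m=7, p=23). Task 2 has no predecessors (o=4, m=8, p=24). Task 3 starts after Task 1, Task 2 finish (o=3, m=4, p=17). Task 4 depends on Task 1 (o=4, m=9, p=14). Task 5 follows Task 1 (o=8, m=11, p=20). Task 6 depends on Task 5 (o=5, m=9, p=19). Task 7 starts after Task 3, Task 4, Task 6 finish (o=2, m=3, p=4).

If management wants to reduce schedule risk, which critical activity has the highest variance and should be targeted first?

Task 1

te_Task 1 = (3 + 4·7 + 23)/6 = 54/6 = 9; σ²_Task 1 = ((23−3)/6)² = 11.111
te_Task 2 = (4 + 4·8 + 24)/6 = 60/6 = 10; σ²_Task 2 = ((24−4)/6)² = 11.111
te_Task 3 = (3 + 4·4 + 17)/6 = 36/6 = 6; σ²_Task 3 = ((17−3)/6)² = 5.444
te_Task 4 = (4 + 4·9 + 14)/6 = 54/6 = 9; σ²_Task 4 = ((14−4)/6)² = 2.778
te_Task 5 = (8 + 4·11 + 20)/6 = 72/6 = 12; σ²_Task 5 = ((20−8)/6)² = 4.000
te_Task 6 = (5 + 4·9 + 19)/6 = 60/6 = 10; σ²_Task 6 = ((19−5)/6)² = 5.444
te_Task 7 = (2 + 4·3 + 4)/6 = 18/6 = 3; σ²_Task 7 = ((4−2)/6)² = 0.111

Forward pass:
ES_Task 1 = 0; EF_Task 1 = 9
ES_Task 2 = 0; EF_Task 2 = 10
ES_Task 3 = max(EF_Task 1=9, EF_Task 2=10) = 10; EF_Task 3 = 10+6 = 16
ES_Task 4 = 9; EF_Task 4 = 9+9 = 18
ES_Task 5 = 9; EF_Task 5 = 9+12 = 21
ES_Task 6 = 21; EF_Task 6 = 21+10 = 31
ES_Task 7 = max(EF_Task 3=16, EF_Task 4=18, EF_Task 6=31) = 31; EF_Task 7 = 31+3 = 34
Expected project duration μ = 34 days. Critical path: Task 1 → Task 5 → Task 6 → Task 7.

Variances on critical path: σ²_Task 1=11.111, σ²_Task 5=4.000, σ²_Task 6=5.444, σ²_Task 7=0.111.
Largest is σ²_Task 1 = 11.111.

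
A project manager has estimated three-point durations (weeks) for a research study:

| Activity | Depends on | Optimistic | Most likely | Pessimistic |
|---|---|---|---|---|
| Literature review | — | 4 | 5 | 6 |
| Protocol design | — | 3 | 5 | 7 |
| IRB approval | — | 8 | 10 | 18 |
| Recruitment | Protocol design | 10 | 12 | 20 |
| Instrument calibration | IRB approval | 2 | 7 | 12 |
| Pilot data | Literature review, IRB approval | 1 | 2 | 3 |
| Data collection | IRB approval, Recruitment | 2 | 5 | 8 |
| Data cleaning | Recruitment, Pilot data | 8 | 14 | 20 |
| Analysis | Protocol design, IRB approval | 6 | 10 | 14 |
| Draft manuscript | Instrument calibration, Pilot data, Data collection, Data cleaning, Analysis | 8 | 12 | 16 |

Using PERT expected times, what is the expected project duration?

te_Literature review = (4 + 4·5 + 6)/6 = 30/6 = 5
te_Protocol design = (3 + 4·5 + 7)/6 = 30/6 = 5
te_IRB approval = (8 + 4·10 + 18)/6 = 66/6 = 11
te_Recruitment = (10 + 4·12 + 20)/6 = 78/6 = 13
te_Instrument calibration = (2 + 4·7 + 12)/6 = 42/6 = 7
te_Pilot data = (1 + 4·2 + 3)/6 = 12/6 = 2
te_Data collection = (2 + 4·5 + 8)/6 = 30/6 = 5
te_Data cleaning = (8 + 4·14 + 20)/6 = 84/6 = 14
te_Analysis = (6 + 4·10 + 14)/6 = 60/6 = 10
te_Draft manuscript = (8 + 4·12 + 16)/6 = 72/6 = 12

Forward pass:
ES_Literature review = 0; EF_Literature review = 5
ES_Protocol design = 0; EF_Protocol design = 5
ES_IRB approval = 0; EF_IRB approval = 11
ES_Recruitment = 5; EF_Recruitment = 5+13 = 18
ES_Instrument calibration = 11; EF_Instrument calibration = 11+7 = 18
ES_Pilot data = max(EF_Literature review=5, EF_IRB approval=11) = 11; EF_Pilot data = 11+2 = 13
ES_Data collection = max(EF_IRB approval=11, EF_Recruitment=18) = 18; EF_Data collection = 18+5 = 23
ES_Data cleaning = max(EF_Recruitment=18, EF_Pilot data=13) = 18; EF_Data cleaning = 18+14 = 32
ES_Analysis = max(EF_Protocol design=5, EF_IRB approval=11) = 11; EF_Analysis = 11+10 = 21
ES_Draft manuscript = max(EF_Instrument calibration=18, EF_Pilot data=13, EF_Data collection=23, EF_Data cleaning=32, EF_Analysis=21) = 32; EF_Draft manuscript = 32+12 = 44
Expected project duration μ = 44 weeks. Critical path: Protocol design → Recruitment → Data cleaning → Draft manuscript.

44 weeks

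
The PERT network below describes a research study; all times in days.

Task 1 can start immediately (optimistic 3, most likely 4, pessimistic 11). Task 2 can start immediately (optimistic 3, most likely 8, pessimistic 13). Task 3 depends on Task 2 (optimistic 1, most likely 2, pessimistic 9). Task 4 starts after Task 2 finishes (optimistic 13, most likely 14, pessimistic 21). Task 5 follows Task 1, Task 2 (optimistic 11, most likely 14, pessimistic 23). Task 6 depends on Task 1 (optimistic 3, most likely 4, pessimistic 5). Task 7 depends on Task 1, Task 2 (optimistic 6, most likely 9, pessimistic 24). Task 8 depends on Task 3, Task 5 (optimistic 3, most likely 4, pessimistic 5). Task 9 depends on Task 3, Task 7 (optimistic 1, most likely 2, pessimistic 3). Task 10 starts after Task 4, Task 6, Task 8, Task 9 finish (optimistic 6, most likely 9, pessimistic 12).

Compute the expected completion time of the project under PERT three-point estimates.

te_Task 1 = (3 + 4·4 + 11)/6 = 30/6 = 5
te_Task 2 = (3 + 4·8 + 13)/6 = 48/6 = 8
te_Task 3 = (1 + 4·2 + 9)/6 = 18/6 = 3
te_Task 4 = (13 + 4·14 + 21)/6 = 90/6 = 15
te_Task 5 = (11 + 4·14 + 23)/6 = 90/6 = 15
te_Task 6 = (3 + 4·4 + 5)/6 = 24/6 = 4
te_Task 7 = (6 + 4·9 + 24)/6 = 66/6 = 11
te_Task 8 = (3 + 4·4 + 5)/6 = 24/6 = 4
te_Task 9 = (1 + 4·2 + 3)/6 = 12/6 = 2
te_Task 10 = (6 + 4·9 + 12)/6 = 54/6 = 9

Forward pass:
ES_Task 1 = 0; EF_Task 1 = 5
ES_Task 2 = 0; EF_Task 2 = 8
ES_Task 3 = 8; EF_Task 3 = 8+3 = 11
ES_Task 4 = 8; EF_Task 4 = 8+15 = 23
ES_Task 5 = max(EF_Task 1=5, EF_Task 2=8) = 8; EF_Task 5 = 8+15 = 23
ES_Task 6 = 5; EF_Task 6 = 5+4 = 9
ES_Task 7 = max(EF_Task 1=5, EF_Task 2=8) = 8; EF_Task 7 = 8+11 = 19
ES_Task 8 = max(EF_Task 3=11, EF_Task 5=23) = 23; EF_Task 8 = 23+4 = 27
ES_Task 9 = max(EF_Task 3=11, EF_Task 7=19) = 19; EF_Task 9 = 19+2 = 21
ES_Task 10 = max(EF_Task 4=23, EF_Task 6=9, EF_Task 8=27, EF_Task 9=21) = 27; EF_Task 10 = 27+9 = 36
Expected project duration μ = 36 days. Critical path: Task 2 → Task 5 → Task 8 → Task 10.

36 days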